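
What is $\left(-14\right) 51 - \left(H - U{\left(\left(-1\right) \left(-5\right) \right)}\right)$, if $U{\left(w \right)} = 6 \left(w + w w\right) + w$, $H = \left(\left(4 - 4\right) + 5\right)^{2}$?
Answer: $-554$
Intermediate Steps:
$H = 25$ ($H = \left(\left(4 - 4\right) + 5\right)^{2} = \left(0 + 5\right)^{2} = 5^{2} = 25$)
$U{\left(w \right)} = 6 w^{2} + 7 w$ ($U{\left(w \right)} = 6 \left(w + w^{2}\right) + w = \left(6 w + 6 w^{2}\right) + w = 6 w^{2} + 7 w$)
$\left(-14\right) 51 - \left(H - U{\left(\left(-1\right) \left(-5\right) \right)}\right) = \left(-14\right) 51 - \left(25 - \left(-1\right) \left(-5\right) \left(7 + 6 \left(\left(-1\right) \left(-5\right)\right)\right)\right) = -714 - \left(25 - 5 \left(7 + 6 \cdot 5\right)\right) = -714 - \left(25 - 5 \left(7 + 30\right)\right) = -714 + \left(5 \cdot 37 - 25\right) = -714 + \left(185 - 25\right) = -714 + 160 = -554$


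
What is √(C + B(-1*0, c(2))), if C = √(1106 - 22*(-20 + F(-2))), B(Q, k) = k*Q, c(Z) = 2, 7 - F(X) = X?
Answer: √2*337^(¼) ≈ 6.0593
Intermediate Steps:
F(X) = 7 - X
B(Q, k) = Q*k
C = 2*√337 (C = √(1106 - 22*(-20 + (7 - 1*(-2)))) = √(1106 - 22*(-20 + (7 + 2))) = √(1106 - 22*(-20 + 9)) = √(1106 - 22*(-11)) = √(1106 + 242) = √1348 = 2*√337 ≈ 36.715)
√(C + B(-1*0, c(2))) = √(2*√337 - 1*0*2) = √(2*√337 + 0*2) = √(2*√337 + 0) = √(2*√337) = √2*337^(¼)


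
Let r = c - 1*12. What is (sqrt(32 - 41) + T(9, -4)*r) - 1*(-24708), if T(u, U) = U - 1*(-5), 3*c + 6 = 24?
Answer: 24702 + 3*I ≈ 24702.0 + 3.0*I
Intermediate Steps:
c = 6 (c = -2 + (1/3)*24 = -2 + 8 = 6)
T(u, U) = 5 + U (T(u, U) = U + 5 = 5 + U)
r = -6 (r = 6 - 1*12 = 6 - 12 = -6)
(sqrt(32 - 41) + T(9, -4)*r) - 1*(-24708) = (sqrt(32 - 41) + (5 - 4)*(-6)) - 1*(-24708) = (sqrt(-9) + 1*(-6)) + 24708 = (3*I - 6) + 24708 = (-6 + 3*I) + 24708 = 24702 + 3*I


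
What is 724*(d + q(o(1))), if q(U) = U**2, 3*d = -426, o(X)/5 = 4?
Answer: 186792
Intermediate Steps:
o(X) = 20 (o(X) = 5*4 = 20)
d = -142 (d = (1/3)*(-426) = -142)
724*(d + q(o(1))) = 724*(-142 + 20**2) = 724*(-142 + 400) = 724*258 = 186792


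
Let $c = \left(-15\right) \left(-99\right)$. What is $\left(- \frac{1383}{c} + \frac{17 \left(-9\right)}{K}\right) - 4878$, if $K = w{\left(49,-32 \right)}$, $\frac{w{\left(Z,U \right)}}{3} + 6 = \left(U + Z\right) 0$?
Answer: $- \frac{4821727}{990} \approx -4870.4$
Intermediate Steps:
$w{\left(Z,U \right)} = -18$ ($w{\left(Z,U \right)} = -18 + 3 \left(U + Z\right) 0 = -18 + 3 \cdot 0 = -18 + 0 = -18$)
$K = -18$
$c = 1485$
$\left(- \frac{1383}{c} + \frac{17 \left(-9\right)}{K}\right) - 4878 = \left(- \frac{1383}{1485} + \frac{17 \left(-9\right)}{-18}\right) - 4878 = \left(\left(-1383\right) \frac{1}{1485} - - \frac{17}{2}\right) - 4878 = \left(- \frac{461}{495} + \frac{17}{2}\right) - 4878 = \frac{7493}{990} - 4878 = - \frac{4821727}{990}$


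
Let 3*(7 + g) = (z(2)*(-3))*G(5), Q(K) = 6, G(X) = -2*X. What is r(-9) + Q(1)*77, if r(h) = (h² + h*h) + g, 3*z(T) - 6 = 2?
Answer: 1931/3 ≈ 643.67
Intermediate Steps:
z(T) = 8/3 (z(T) = 2 + (⅓)*2 = 2 + ⅔ = 8/3)
g = 59/3 (g = -7 + (((8/3)*(-3))*(-2*5))/3 = -7 + (-8*(-10))/3 = -7 + (⅓)*80 = -7 + 80/3 = 59/3 ≈ 19.667)
r(h) = 59/3 + 2*h² (r(h) = (h² + h*h) + 59/3 = (h² + h²) + 59/3 = 2*h² + 59/3 = 59/3 + 2*h²)
r(-9) + Q(1)*77 = (59/3 + 2*(-9)²) + 6*77 = (59/3 + 2*81) + 462 = (59/3 + 162) + 462 = 545/3 + 462 = 1931/3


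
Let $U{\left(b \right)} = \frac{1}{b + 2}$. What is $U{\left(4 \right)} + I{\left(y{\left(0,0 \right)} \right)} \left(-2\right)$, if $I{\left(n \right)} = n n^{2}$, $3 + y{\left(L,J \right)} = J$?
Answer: $\frac{325}{6} \approx 54.167$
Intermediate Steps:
$y{\left(L,J \right)} = -3 + J$
$I{\left(n \right)} = n^{3}$
$U{\left(b \right)} = \frac{1}{2 + b}$
$U{\left(4 \right)} + I{\left(y{\left(0,0 \right)} \right)} \left(-2\right) = \frac{1}{2 + 4} + \left(-3 + 0\right)^{3} \left(-2\right) = \frac{1}{6} + \left(-3\right)^{3} \left(-2\right) = \frac{1}{6} - -54 = \frac{1}{6} + 54 = \frac{325}{6}$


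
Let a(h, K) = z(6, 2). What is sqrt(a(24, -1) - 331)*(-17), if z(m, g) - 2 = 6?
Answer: -17*I*sqrt(323) ≈ -305.53*I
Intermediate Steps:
z(m, g) = 8 (z(m, g) = 2 + 6 = 8)
a(h, K) = 8
sqrt(a(24, -1) - 331)*(-17) = sqrt(8 - 331)*(-17) = sqrt(-323)*(-17) = (I*sqrt(323))*(-17) = -17*I*sqrt(323)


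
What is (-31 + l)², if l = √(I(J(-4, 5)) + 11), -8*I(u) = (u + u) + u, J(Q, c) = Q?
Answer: 1947/2 - 155*√2 ≈ 754.30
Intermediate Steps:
I(u) = -3*u/8 (I(u) = -((u + u) + u)/8 = -(2*u + u)/8 = -3*u/8)
l = 5*√2/2 (l = √(-3/8*(-4) + 11) = √(3/2 + 11) = √(25/2) = 5*√2/2 ≈ 3.5355)
(-31 + l)² = (-31 + 5*√2/2)²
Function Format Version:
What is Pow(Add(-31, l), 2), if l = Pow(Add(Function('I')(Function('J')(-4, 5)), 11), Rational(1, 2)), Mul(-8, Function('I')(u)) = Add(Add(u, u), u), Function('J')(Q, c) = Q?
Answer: Add(Rational(1947, 2), Mul(-155, Pow(2, Rational(1, 2)))) ≈ 754.30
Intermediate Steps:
Function('I')(u) = Mul(Rational(-3, 8), u) (Function('I')(u) = Mul(Rational(-1, 8), Add(Add(u, u), u)) = Mul(Rational(-1, 8), Add(Mul(2, u), u)) = Mul(Rational(-1, 8), Mul(3, u)) = Mul(Rational(-3, 8), u))
l = Mul(Rational(5, 2), Pow(2, Rational(1, 2))) (l = Pow(Add(Mul(Rational(-3, 8), -4), 11), Rational(1, 2)) = Pow(Add(Rational(3, 2), 11), Rational(1, 2)) = Pow(Rational(25, 2), Rational(1, 2)) = Mul(Rational(5, 2), Pow(2, Rational(1, 2))) ≈ 3.5355)
Pow(Add(-31, l), 2) = Pow(Add(-31, Mul(Rational(5, 2), Pow(2, Rational(1, 2)))), 2)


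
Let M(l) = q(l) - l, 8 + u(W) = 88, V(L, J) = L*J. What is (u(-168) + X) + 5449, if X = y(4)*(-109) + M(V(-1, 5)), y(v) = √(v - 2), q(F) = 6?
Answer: 5540 - 109*√2 ≈ 5385.9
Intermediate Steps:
V(L, J) = J*L
u(W) = 80 (u(W) = -8 + 88 = 80)
y(v) = √(-2 + v)
M(l) = 6 - l
X = 11 - 109*√2 (X = √(-2 + 4)*(-109) + (6 - 5*(-1)) = √2*(-109) + (6 - 1*(-5)) = -109*√2 + (6 + 5) = -109*√2 + 11 = 11 - 109*√2 ≈ -143.15)
(u(-168) + X) + 5449 = (80 + (11 - 109*√2)) + 5449 = (91 - 109*√2) + 5449 = 5540 - 109*√2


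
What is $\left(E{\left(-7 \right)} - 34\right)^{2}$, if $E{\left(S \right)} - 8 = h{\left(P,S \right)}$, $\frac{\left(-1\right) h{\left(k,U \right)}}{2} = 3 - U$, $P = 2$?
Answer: $2116$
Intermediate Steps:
$h{\left(k,U \right)} = -6 + 2 U$ ($h{\left(k,U \right)} = - 2 \left(3 - U\right) = -6 + 2 U$)
$E{\left(S \right)} = 2 + 2 S$ ($E{\left(S \right)} = 8 + \left(-6 + 2 S\right) = 2 + 2 S$)
$\left(E{\left(-7 \right)} - 34\right)^{2} = \left(\left(2 + 2 \left(-7\right)\right) - 34\right)^{2} = \left(\left(2 - 14\right) - 34\right)^{2} = \left(-12 - 34\right)^{2} = \left(-46\right)^{2} = 2116$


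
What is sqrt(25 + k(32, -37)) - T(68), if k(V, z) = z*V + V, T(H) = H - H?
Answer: 7*I*sqrt(23) ≈ 33.571*I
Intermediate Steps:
T(H) = 0
k(V, z) = V + V*z (k(V, z) = V*z + V = V + V*z)
sqrt(25 + k(32, -37)) - T(68) = sqrt(25 + 32*(1 - 37)) - 1*0 = sqrt(25 + 32*(-36)) + 0 = sqrt(25 - 1152) + 0 = sqrt(-1127) + 0 = 7*I*sqrt(23) + 0 = 7*I*sqrt(23)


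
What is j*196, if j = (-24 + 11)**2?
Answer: 33124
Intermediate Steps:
j = 169 (j = (-13)**2 = 169)
j*196 = 169*196 = 33124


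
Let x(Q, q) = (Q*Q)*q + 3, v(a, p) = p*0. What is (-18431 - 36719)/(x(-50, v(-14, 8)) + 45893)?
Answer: -27575/22948 ≈ -1.2016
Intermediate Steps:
v(a, p) = 0
x(Q, q) = 3 + q*Q**2 (x(Q, q) = Q**2*q + 3 = q*Q**2 + 3 = 3 + q*Q**2)
(-18431 - 36719)/(x(-50, v(-14, 8)) + 45893) = (-18431 - 36719)/((3 + 0*(-50)**2) + 45893) = -55150/((3 + 0*2500) + 45893) = -55150/((3 + 0) + 45893) = -55150/(3 + 45893) = -55150/45896 = -55150*1/45896 = -27575/22948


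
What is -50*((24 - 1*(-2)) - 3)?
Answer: -1150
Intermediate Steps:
-50*((24 - 1*(-2)) - 3) = -50*((24 + 2) - 3) = -50*(26 - 3) = -50*23 = -1150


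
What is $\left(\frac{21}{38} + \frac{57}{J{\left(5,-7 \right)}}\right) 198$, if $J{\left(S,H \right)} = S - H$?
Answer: $\frac{39897}{38} \approx 1049.9$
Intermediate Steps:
$\left(\frac{21}{38} + \frac{57}{J{\left(5,-7 \right)}}\right) 198 = \left(\frac{21}{38} + \frac{57}{5 - -7}\right) 198 = \left(21 \cdot \frac{1}{38} + \frac{57}{5 + 7}\right) 198 = \left(\frac{21}{38} + \frac{57}{12}\right) 198 = \left(\frac{21}{38} + 57 \cdot \frac{1}{12}\right) 198 = \left(\frac{21}{38} + \frac{19}{4}\right) 198 = \frac{403}{76} \cdot 198 = \frac{39897}{38}$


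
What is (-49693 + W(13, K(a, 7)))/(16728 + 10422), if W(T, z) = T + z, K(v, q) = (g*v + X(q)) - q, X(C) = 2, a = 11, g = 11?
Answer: -24782/13575 ≈ -1.8256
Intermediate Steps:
K(v, q) = 2 - q + 11*v (K(v, q) = (11*v + 2) - q = (2 + 11*v) - q = 2 - q + 11*v)
(-49693 + W(13, K(a, 7)))/(16728 + 10422) = (-49693 + (13 + (2 - 1*7 + 11*11)))/(16728 + 10422) = (-49693 + (13 + (2 - 7 + 121)))/27150 = (-49693 + (13 + 116))*(1/27150) = (-49693 + 129)*(1/27150) = -49564*1/27150 = -24782/13575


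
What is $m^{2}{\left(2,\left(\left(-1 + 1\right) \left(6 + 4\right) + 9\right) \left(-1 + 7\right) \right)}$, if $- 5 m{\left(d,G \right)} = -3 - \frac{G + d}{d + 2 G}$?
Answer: $\frac{37249}{75625} \approx 0.49255$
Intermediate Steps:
$m{\left(d,G \right)} = \frac{3}{5} + \frac{G + d}{5 \left(d + 2 G\right)}$ ($m{\left(d,G \right)} = - \frac{-3 - \frac{G + d}{d + 2 G}}{5} = \frac{3}{5} + \frac{G + d}{5 \left(d + 2 G\right)}$)
$m^{2}{\left(2,\left(\left(-1 + 1\right) \left(6 + 4\right) + 9\right) \left(-1 + 7\right) \right)} = \left(\frac{4 \cdot 2 + 7 \left(\left(-1 + 1\right) \left(6 + 4\right) + 9\right) \left(-1 + 7\right)}{5 \left(2 + 2 \left(\left(-1 + 1\right) \left(6 + 4\right) + 9\right) \left(-1 + 7\right)\right)}\right)^{2} = \left(\frac{8 + 7 \left(0 \cdot 10 + 9\right) 6}{5 \left(2 + 2 \left(0 \cdot 10 + 9\right) 6\right)}\right)^{2} = \left(\frac{8 + 7 \left(0 + 9\right) 6}{5 \left(2 + 2 \left(0 + 9\right) 6\right)}\right)^{2} = \left(\frac{8 + 7 \cdot 9 \cdot 6}{5 \left(2 + 2 \cdot 9 \cdot 6\right)}\right)^{2} = \left(\frac{8 + 7 \cdot 54}{5 \left(2 + 2 \cdot 54\right)}\right)^{2} = \left(\frac{8 + 378}{5 \left(2 + 108\right)}\right)^{2} = \left(\frac{1}{5} \cdot \frac{1}{110} \cdot 386\right)^{2} = \left(\frac{193}{275}\right)^{2} = \frac{37249}{75625}$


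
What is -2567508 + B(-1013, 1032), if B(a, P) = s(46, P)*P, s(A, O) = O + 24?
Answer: -1477716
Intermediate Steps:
s(A, O) = 24 + O
B(a, P) = P*(24 + P) (B(a, P) = (24 + P)*P = P*(24 + P))
-2567508 + B(-1013, 1032) = -2567508 + 1032*(24 + 1032) = -2567508 + 1032*1056 = -2567508 + 1089792 = -1477716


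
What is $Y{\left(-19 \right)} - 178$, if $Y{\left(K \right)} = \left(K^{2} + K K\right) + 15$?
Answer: $559$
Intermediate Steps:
$Y{\left(K \right)} = 15 + 2 K^{2}$ ($Y{\left(K \right)} = \left(K^{2} + K^{2}\right) + 15 = 2 K^{2} + 15 = 15 + 2 K^{2}$)
$Y{\left(-19 \right)} - 178 = \left(15 + 2 \left(-19\right)^{2}\right) - 178 = \left(15 + 2 \cdot 361\right) - 178 = \left(15 + 722\right) - 178 = 737 - 178 = 559$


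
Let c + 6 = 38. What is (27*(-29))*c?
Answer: -25056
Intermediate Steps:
c = 32 (c = -6 + 38 = 32)
(27*(-29))*c = (27*(-29))*32 = -783*32 = -25056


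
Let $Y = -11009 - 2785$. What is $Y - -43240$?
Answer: $29446$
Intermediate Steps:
$Y = -13794$
$Y - -43240 = -13794 - -43240 = -13794 + 43240 = 29446$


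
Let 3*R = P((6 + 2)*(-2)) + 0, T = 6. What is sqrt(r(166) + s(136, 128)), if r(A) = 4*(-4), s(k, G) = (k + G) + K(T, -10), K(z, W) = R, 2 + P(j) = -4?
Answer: sqrt(246) ≈ 15.684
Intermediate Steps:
P(j) = -6 (P(j) = -2 - 4 = -6)
R = -2 (R = (-6 + 0)/3 = (1/3)*(-6) = -2)
K(z, W) = -2
s(k, G) = -2 + G + k (s(k, G) = (k + G) - 2 = (G + k) - 2 = -2 + G + k)
r(A) = -16
sqrt(r(166) + s(136, 128)) = sqrt(-16 + (-2 + 128 + 136)) = sqrt(-16 + 262) = sqrt(246)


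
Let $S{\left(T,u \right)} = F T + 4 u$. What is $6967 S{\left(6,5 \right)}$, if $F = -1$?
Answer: $97538$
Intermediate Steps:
$S{\left(T,u \right)} = - T + 4 u$
$6967 S{\left(6,5 \right)} = 6967 \left(\left(-1\right) 6 + 4 \cdot 5\right) = 6967 \left(-6 + 20\right) = 6967 \cdot 14 = 97538$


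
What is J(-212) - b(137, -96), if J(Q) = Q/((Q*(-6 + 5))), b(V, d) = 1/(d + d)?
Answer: -191/192 ≈ -0.99479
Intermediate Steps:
b(V, d) = 1/(2*d)
J(Q) = -1 (J(Q) = Q/((Q*(-1))) = Q/((-Q)) = Q*(-1/Q) = -1)
J(-212) - b(137, -96) = -1 - 1/(2*(-96)) = -1 - (-1)/(2*96) = -1 - 1*(-1/192) = -1 + 1/192 = -191/192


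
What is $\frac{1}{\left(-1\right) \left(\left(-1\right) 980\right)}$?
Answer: $\frac{1}{980} \approx 0.0010204$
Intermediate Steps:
$\frac{1}{\left(-1\right) \left(\left(-1\right) 980\right)} = \frac{1}{\left(-1\right) \left(-980\right)} = \frac{1}{980}$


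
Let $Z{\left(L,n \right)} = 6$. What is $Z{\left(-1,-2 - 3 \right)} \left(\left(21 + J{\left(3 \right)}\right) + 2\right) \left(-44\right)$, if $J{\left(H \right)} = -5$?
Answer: $-4752$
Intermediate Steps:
$Z{\left(-1,-2 - 3 \right)} \left(\left(21 + J{\left(3 \right)}\right) + 2\right) \left(-44\right) = 6 \left(\left(21 - 5\right) + 2\right) \left(-44\right) = 6 \left(16 + 2\right) \left(-44\right) = 6 \cdot 18 \left(-44\right) = 108 \left(-44\right) = -4752$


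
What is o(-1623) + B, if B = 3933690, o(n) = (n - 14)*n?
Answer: 6590541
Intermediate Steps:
o(n) = n*(-14 + n) (o(n) = (-14 + n)*n = n*(-14 + n))
o(-1623) + B = -1623*(-14 - 1623) + 3933690 = -1623*(-1637) + 3933690 = 2656851 + 3933690 = 6590541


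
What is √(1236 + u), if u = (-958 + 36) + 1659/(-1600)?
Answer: √500741/40 ≈ 17.691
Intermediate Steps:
u = -1476859/1600 (u = -922 + 1659*(-1/1600) = -922 - 1659/1600 = -1476859/1600 ≈ -923.04)
√(1236 + u) = √(1236 - 1476859/1600) = √(500741/1600) = √500741/40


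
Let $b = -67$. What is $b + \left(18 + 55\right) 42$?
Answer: $2999$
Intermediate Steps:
$b + \left(18 + 55\right) 42 = -67 + \left(18 + 55\right) 42 = -67 + 73 \cdot 42 = -67 + 3066 = 2999$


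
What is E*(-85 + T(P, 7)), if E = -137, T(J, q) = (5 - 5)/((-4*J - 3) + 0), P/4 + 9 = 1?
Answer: 11645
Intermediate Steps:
P = -32 (P = -36 + 4*1 = -36 + 4 = -32)
T(J, q) = 0 (T(J, q) = 0/((-3 - 4*J) + 0) = 0/(-3 - 4*J) = 0)
E*(-85 + T(P, 7)) = -137*(-85 + 0) = -137*(-85) = 11645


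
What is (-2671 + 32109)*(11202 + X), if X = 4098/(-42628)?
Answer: 3514269861501/10657 ≈ 3.2976e+8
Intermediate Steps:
X = -2049/21314 (X = 4098*(-1/42628) = -2049/21314 ≈ -0.096134)
(-2671 + 32109)*(11202 + X) = (-2671 + 32109)*(11202 - 2049/21314) = 29438*(238757379/21314) = 3514269861501/10657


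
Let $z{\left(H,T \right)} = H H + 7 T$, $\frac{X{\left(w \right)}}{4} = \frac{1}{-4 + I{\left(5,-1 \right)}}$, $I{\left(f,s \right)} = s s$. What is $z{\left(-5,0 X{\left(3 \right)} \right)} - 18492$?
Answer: $-18467$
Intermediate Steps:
$I{\left(f,s \right)} = s^{2}$
$X{\left(w \right)} = - \frac{4}{3}$ ($X{\left(w \right)} = \frac{4}{-4 + \left(-1\right)^{2}} = \frac{4}{-4 + 1} = \frac{4}{-3} = 4 \left(- \frac{1}{3}\right) = - \frac{4}{3}$)
$z{\left(H,T \right)} = H^{2} + 7 T$
$z{\left(-5,0 X{\left(3 \right)} \right)} - 18492 = \left(\left(-5\right)^{2} + 7 \cdot 0 \left(- \frac{4}{3}\right)\right) - 18492 = \left(25 + 7 \cdot 0\right) - 18492 = \left(25 + 0\right) - 18492 = 25 - 18492 = -18467$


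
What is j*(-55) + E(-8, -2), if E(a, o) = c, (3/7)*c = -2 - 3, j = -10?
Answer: 1615/3 ≈ 538.33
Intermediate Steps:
c = -35/3 (c = 7*(-2 - 3)/3 = (7/3)*(-5) = -35/3 ≈ -11.667)
E(a, o) = -35/3
j*(-55) + E(-8, -2) = -10*(-55) - 35/3 = 550 - 35/3 = 1615/3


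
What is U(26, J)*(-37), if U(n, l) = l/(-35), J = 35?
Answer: 37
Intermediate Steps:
U(n, l) = -l/35 (U(n, l) = l*(-1/35) = -l/35)
U(26, J)*(-37) = -1/35*35*(-37) = -1*(-37) = 37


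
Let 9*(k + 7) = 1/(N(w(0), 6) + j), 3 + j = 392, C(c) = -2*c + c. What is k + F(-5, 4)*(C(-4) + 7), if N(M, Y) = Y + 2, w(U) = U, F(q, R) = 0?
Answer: -25010/3573 ≈ -6.9997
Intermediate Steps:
N(M, Y) = 2 + Y
C(c) = -c
j = 389 (j = -3 + 392 = 389)
k = -25010/3573 (k = -7 + 1/(9*((2 + 6) + 389)) = -7 + 1/(9*(8 + 389)) = -7 + (⅑)/397 = -7 + (⅑)*(1/397) = -7 + 1/3573 = -25010/3573 ≈ -6.9997)
k + F(-5, 4)*(C(-4) + 7) = -25010/3573 + 0*(-1*(-4) + 7) = -25010/3573 + 0*(4 + 7) = -25010/3573 + 0*11 = -25010/3573 + 0 = -25010/3573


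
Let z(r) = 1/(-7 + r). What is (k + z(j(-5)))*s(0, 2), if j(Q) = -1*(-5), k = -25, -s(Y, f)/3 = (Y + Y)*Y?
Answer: 0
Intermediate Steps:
s(Y, f) = -6*Y**2 (s(Y, f) = -3*(Y + Y)*Y = -3*2*Y*Y = -6*Y**2)
j(Q) = 5
(k + z(j(-5)))*s(0, 2) = (-25 + 1/(-7 + 5))*(-6*0**2) = (-25 + 1/(-2))*(-6*0) = (-25 - 1/2)*0 = -51/2*0 = 0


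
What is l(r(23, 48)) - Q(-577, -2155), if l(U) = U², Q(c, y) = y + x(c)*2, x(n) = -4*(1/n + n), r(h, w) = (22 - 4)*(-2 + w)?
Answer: 394161963/577 ≈ 6.8312e+5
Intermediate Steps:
r(h, w) = -36 + 18*w (r(h, w) = 18*(-2 + w) = -36 + 18*w)
x(n) = -4*n - 4/n (x(n) = -4*(n + 1/n) = -4*n - 4/n)
Q(c, y) = y - 8*c - 8/c (Q(c, y) = y + (-4*c - 4/c)*2 = y + (-8*c - 8/c) = y - 8*c - 8/c)
l(r(23, 48)) - Q(-577, -2155) = (-36 + 18*48)² - (-2155 - 8*(-577) - 8/(-577)) = (-36 + 864)² - (-2155 + 4616 - 8*(-1/577)) = 828² - (-2155 + 4616 + 8/577) = 685584 - 1*1420005/577 = 685584 - 1420005/577 = 394161963/577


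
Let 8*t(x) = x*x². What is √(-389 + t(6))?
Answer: I*√362 ≈ 19.026*I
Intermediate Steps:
t(x) = x³/8 (t(x) = (x*x²)/8 = x³/8)
√(-389 + t(6)) = √(-389 + (⅛)*6³) = √(-389 + (⅛)*216) = √(-389 + 27) = √(-362) = I*√362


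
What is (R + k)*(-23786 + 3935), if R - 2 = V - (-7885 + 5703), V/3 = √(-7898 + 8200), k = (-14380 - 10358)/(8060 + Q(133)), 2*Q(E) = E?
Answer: -703659905676/16253 - 59553*√302 ≈ -4.4329e+7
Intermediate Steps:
Q(E) = E/2
k = -49476/16253 (k = (-14380 - 10358)/(8060 + (½)*133) = -24738/(8060 + 133/2) = -24738/16253/2 = -24738*2/16253 = -49476/16253 ≈ -3.0441)
V = 3*√302 (V = 3*√(-7898 + 8200) = 3*√302 ≈ 52.134)
R = 2184 + 3*√302 (R = 2 + (3*√302 - (-7885 + 5703)) = 2 + (3*√302 - 1*(-2182)) = 2 + (3*√302 + 2182) = 2 + (2182 + 3*√302) = 2184 + 3*√302 ≈ 2236.1)
(R + k)*(-23786 + 3935) = ((2184 + 3*√302) - 49476/16253)*(-23786 + 3935) = (35447076/16253 + 3*√302)*(-19851) = -703659905676/16253 - 59553*√302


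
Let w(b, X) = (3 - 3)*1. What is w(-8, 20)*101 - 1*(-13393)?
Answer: 13393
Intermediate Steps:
w(b, X) = 0 (w(b, X) = 0*1 = 0)
w(-8, 20)*101 - 1*(-13393) = 0*101 - 1*(-13393) = 0 + 13393 = 13393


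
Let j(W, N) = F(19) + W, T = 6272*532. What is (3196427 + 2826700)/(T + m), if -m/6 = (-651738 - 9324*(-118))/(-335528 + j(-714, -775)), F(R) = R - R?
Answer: 1012614134367/560971358666 ≈ 1.8051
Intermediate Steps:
F(R) = 0
T = 3336704
j(W, N) = W (j(W, N) = 0 + W = W)
m = 1345482/168121 (m = -6*(-651738 - 9324*(-118))/(-335528 - 714) = -6*(-651738 + 1100232)/(-336242) = -2690964*(-1)/336242 = -6*(-224247/168121) = 1345482/168121 ≈ 8.0031)
(3196427 + 2826700)/(T + m) = (3196427 + 2826700)/(3336704 + 1345482/168121) = 6023127/(560971358666/168121) = 6023127*(168121/560971358666) = 1012614134367/560971358666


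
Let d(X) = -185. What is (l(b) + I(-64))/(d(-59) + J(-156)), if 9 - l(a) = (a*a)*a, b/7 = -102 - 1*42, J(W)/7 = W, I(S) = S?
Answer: -1024192457/1277 ≈ -8.0203e+5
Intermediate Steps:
J(W) = 7*W
b = -1008 (b = 7*(-102 - 1*42) = 7*(-102 - 42) = 7*(-144) = -1008)
l(a) = 9 - a³ (l(a) = 9 - a*a*a = 9 - a²*a = 9 - a³)
(l(b) + I(-64))/(d(-59) + J(-156)) = ((9 - 1*(-1008)³) - 64)/(-185 + 7*(-156)) = ((9 - 1*(-1024192512)) - 64)/(-185 - 1092) = ((9 + 1024192512) - 64)/(-1277) = (1024192521 - 64)*(-1/1277) = 1024192457*(-1/1277) = -1024192457/1277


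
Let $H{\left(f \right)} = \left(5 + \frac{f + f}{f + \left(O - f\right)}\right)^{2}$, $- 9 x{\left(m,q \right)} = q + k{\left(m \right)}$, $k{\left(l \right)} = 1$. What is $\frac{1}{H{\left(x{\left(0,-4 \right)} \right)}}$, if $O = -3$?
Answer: $\frac{81}{1849} \approx 0.043807$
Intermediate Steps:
$x{\left(m,q \right)} = - \frac{1}{9} - \frac{q}{9}$ ($x{\left(m,q \right)} = - \frac{q + 1}{9} = - \frac{1 + q}{9} = - \frac{1}{9} - \frac{q}{9}$)
$H{\left(f \right)} = \left(5 - \frac{2 f}{3}\right)^{2}$ ($H{\left(f \right)} = \left(5 + \frac{f + f}{f - \left(3 + f\right)}\right)^{2} = \left(5 + \frac{2 f}{-3}\right)^{2} = \left(5 + 2 f \left(- \frac{1}{3}\right)\right)^{2} = \left(5 - \frac{2 f}{3}\right)^{2}$)
$\frac{1}{H{\left(x{\left(0,-4 \right)} \right)}} = \frac{1}{\frac{1}{9} \left(-15 + 2 \left(- \frac{1}{9} - - \frac{4}{9}\right)\right)^{2}} = \frac{1}{\frac{1}{9} \left(-15 + 2 \left(- \frac{1}{9} + \frac{4}{9}\right)\right)^{2}} = \frac{1}{\frac{1}{9} \left(-15 + 2 \cdot \frac{1}{3}\right)^{2}} = \frac{1}{\frac{1}{9} \left(-15 + \frac{2}{3}\right)^{2}} = \frac{1}{\frac{1}{9} \left(- \frac{43}{3}\right)^{2}} = \frac{1}{\frac{1}{9} \cdot \frac{1849}{9}} = \frac{1}{\frac{1849}{81}} = \frac{81}{1849}$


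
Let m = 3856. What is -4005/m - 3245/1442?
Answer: -9143965/2780176 ≈ -3.2890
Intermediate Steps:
-4005/m - 3245/1442 = -4005/3856 - 3245/1442 = -9143965/2780176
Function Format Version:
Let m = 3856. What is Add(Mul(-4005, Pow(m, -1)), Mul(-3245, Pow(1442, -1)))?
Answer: Rational(-9143965, 2780176) ≈ -3.2890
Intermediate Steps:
Add(Mul(-4005, Pow(m, -1)), Mul(-3245, Pow(1442, -1))) = Add(Mul(-4005, Pow(3856, -1)), Mul(-3245, Pow(1442, -1))) = Add(Mul(-4005, Rational(1, 3856)), Mul(-3245, Rational(1, 1442))) = Add(Rational(-4005, 3856), Rational(-3245, 1442)) = Rational(-9143965, 2780176)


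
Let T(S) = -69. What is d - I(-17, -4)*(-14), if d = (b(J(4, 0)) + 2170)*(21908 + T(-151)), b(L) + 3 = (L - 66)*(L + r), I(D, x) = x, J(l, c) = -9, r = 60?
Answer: -36209118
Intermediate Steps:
b(L) = -3 + (-66 + L)*(60 + L) (b(L) = -3 + (L - 66)*(L + 60) = -3 + (-66 + L)*(60 + L))
d = -36209062 (d = ((-3963 + (-9)² - 6*(-9)) + 2170)*(21908 - 69) = ((-3963 + 81 + 54) + 2170)*21839 = (-3828 + 2170)*21839 = -1658*21839 = -36209062)
d - I(-17, -4)*(-14) = -36209062 - (-4)*(-14) = -36209062 - 1*56 = -36209062 - 56 = -36209118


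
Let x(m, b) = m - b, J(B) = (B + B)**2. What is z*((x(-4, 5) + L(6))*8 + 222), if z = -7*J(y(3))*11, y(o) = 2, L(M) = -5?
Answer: -135520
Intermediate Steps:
J(B) = 4*B**2 (J(B) = (2*B)**2 = 4*B**2)
z = -1232 (z = -28*2**2*11 = -28*4*11 = -7*16*11 = -112*11 = -1232)
z*((x(-4, 5) + L(6))*8 + 222) = -1232*(((-4 - 1*5) - 5)*8 + 222) = -1232*(((-4 - 5) - 5)*8 + 222) = -1232*((-9 - 5)*8 + 222) = -1232*(-14*8 + 222) = -1232*(-112 + 222) = -1232*110 = -135520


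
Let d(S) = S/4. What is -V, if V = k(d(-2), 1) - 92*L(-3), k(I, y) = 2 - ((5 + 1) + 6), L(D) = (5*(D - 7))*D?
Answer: 13810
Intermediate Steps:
d(S) = S/4 (d(S) = S*(¼) = S/4)
L(D) = D*(-35 + 5*D) (L(D) = (5*(-7 + D))*D = (-35 + 5*D)*D = D*(-35 + 5*D))
k(I, y) = -10 (k(I, y) = 2 - (6 + 6) = 2 - 1*12 = 2 - 12 = -10)
V = -13810 (V = -10 - 460*(-3)*(-7 - 3) = -10 - 460*(-3)*(-10) = -10 - 92*150 = -10 - 13800 = -13810)
-V = -1*(-13810) = 13810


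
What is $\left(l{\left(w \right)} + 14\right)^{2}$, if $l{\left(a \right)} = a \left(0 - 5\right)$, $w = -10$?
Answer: $4096$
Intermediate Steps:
$l{\left(a \right)} = - 5 a$ ($l{\left(a \right)} = a \left(-5\right) = - 5 a$)
$\left(l{\left(w \right)} + 14\right)^{2} = \left(\left(-5\right) \left(-10\right) + 14\right)^{2} = \left(50 + 14\right)^{2} = 64^{2} = 4096$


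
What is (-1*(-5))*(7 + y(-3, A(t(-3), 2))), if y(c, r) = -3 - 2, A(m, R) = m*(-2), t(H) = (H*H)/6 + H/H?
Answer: 10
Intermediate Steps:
t(H) = 1 + H**2/6 (t(H) = H**2*(1/6) + 1 = H**2/6 + 1 = 1 + H**2/6)
A(m, R) = -2*m
y(c, r) = -5
(-1*(-5))*(7 + y(-3, A(t(-3), 2))) = (-1*(-5))*(7 - 5) = 5*2 = 10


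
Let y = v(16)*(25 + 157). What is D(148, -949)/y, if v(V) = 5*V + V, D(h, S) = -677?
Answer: -677/17472 ≈ -0.038748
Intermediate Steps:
v(V) = 6*V
y = 17472 (y = (6*16)*(25 + 157) = 96*182 = 17472)
D(148, -949)/y = -677/17472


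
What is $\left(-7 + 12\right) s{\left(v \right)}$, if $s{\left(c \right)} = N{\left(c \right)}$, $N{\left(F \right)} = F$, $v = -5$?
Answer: $-25$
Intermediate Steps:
$s{\left(c \right)} = c$
$\left(-7 + 12\right) s{\left(v \right)} = \left(-7 + 12\right) \left(-5\right) = 5 \left(-5\right) = -25$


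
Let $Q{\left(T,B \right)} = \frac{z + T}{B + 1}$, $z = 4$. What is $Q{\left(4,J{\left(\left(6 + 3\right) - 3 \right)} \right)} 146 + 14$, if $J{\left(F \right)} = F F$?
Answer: $\frac{1686}{37} \approx 45.568$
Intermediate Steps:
$J{\left(F \right)} = F^{2}$
$Q{\left(T,B \right)} = \frac{4 + T}{1 + B}$ ($Q{\left(T,B \right)} = \frac{4 + T}{B + 1} = \frac{4 + T}{1 + B}$)
$Q{\left(4,J{\left(\left(6 + 3\right) - 3 \right)} \right)} 146 + 14 = \frac{4 + 4}{1 + \left(\left(6 + 3\right) - 3\right)^{2}} \cdot 146 + 14 = \frac{1}{1 + \left(9 - 3\right)^{2}} \cdot 8 \cdot 146 + 14 = \frac{1}{1 + 6^{2}} \cdot 8 \cdot 146 + 14 = \frac{1}{1 + 36} \cdot 8 \cdot 146 + 14 = \frac{1}{37} \cdot 8 \cdot 146 + 14 = \frac{8}{37} \cdot 146 + 14 = \frac{1168}{37} + 14 = \frac{1686}{37}$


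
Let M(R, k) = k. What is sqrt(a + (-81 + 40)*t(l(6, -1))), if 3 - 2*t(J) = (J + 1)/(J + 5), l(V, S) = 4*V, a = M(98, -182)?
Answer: I*sqrt(189921)/29 ≈ 15.028*I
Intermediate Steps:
a = -182
t(J) = 3/2 - (1 + J)/(2*(5 + J)) (t(J) = 3/2 - (J + 1)/(2*(J + 5)) = 3/2 - (1 + J)/(2*(5 + J)))
sqrt(a + (-81 + 40)*t(l(6, -1))) = sqrt(-182 + (-81 + 40)*((7 + 4*6)/(5 + 4*6))) = sqrt(-182 - 41*(7 + 24)/(5 + 24)) = sqrt(-182 - 41*31/29) = sqrt(-182 - 1271/29) = sqrt(-6549/29) = I*sqrt(189921)/29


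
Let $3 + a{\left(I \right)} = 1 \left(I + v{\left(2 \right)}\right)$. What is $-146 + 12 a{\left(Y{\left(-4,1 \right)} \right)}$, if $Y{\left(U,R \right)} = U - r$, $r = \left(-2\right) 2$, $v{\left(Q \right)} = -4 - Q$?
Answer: $-254$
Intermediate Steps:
$r = -4$
$Y{\left(U,R \right)} = 4 + U$ ($Y{\left(U,R \right)} = U - -4 = U + 4 = 4 + U$)
$a{\left(I \right)} = -9 + I$ ($a{\left(I \right)} = -3 + 1 \left(I - 6\right) = -3 + 1 \left(-6 + I\right) = -3 + \left(-6 + I\right) = -9 + I$)
$-146 + 12 a{\left(Y{\left(-4,1 \right)} \right)} = -146 + 12 \left(-9 + \left(4 - 4\right)\right) = -146 + 12 \left(-9 + 0\right) = -146 + 12 \left(-9\right) = -146 - 108 = -254$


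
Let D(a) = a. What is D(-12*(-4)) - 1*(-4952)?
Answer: 5000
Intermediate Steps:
D(-12*(-4)) - 1*(-4952) = -12*(-4) - 1*(-4952) = 48 + 4952 = 5000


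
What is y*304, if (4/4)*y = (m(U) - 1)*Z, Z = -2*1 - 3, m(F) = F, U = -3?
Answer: 6080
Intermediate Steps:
Z = -5 (Z = -2 - 3 = -5)
y = 20 (y = (-3 - 1)*(-5) = -4*(-5) = 20)
y*304 = 20*304 = 6080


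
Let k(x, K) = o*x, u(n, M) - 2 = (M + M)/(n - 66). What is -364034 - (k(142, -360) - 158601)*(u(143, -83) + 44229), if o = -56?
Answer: 567188363795/77 ≈ 7.3661e+9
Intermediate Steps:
u(n, M) = 2 + 2*M/(-66 + n) (u(n, M) = 2 + (M + M)/(n - 66) = 2 + (2*M)/(-66 + n) = 2 + 2*M/(-66 + n))
k(x, K) = -56*x
-364034 - (k(142, -360) - 158601)*(u(143, -83) + 44229) = -364034 - (-56*142 - 158601)*(2*(-66 - 83 + 143)/(-66 + 143) + 44229) = -364034 - (-7952 - 158601)*(2*(-6)/77 + 44229) = -364034 - (-166553)*(2*(1/77)*(-6) + 44229) = -364034 - (-166553)*(-12/77 + 44229) = -364034 - (-166553)*3405621/77 = -364034 - 1*(-567216394413/77) = -364034 + 567216394413/77 = 567188363795/77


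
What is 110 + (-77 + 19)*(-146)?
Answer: 8578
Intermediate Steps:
110 + (-77 + 19)*(-146) = 110 - 58*(-146) = 110 + 8468 = 8578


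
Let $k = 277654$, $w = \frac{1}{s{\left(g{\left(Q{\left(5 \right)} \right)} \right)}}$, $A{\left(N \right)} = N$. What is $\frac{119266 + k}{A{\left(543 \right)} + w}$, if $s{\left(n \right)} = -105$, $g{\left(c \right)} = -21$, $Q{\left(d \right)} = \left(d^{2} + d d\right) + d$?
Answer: $\frac{20838300}{28507} \approx 730.99$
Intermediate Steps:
$Q{\left(d \right)} = d + 2 d^{2}$ ($Q{\left(d \right)} = \left(d^{2} + d^{2}\right) + d = 2 d^{2} + d = d + 2 d^{2}$)
$w = - \frac{1}{105}$ ($w = \frac{1}{-105} = - \frac{1}{105} \approx -0.0095238$)
$\frac{119266 + k}{A{\left(543 \right)} + w} = \frac{119266 + 277654}{543 - \frac{1}{105}} = \frac{396920}{\frac{57014}{105}} = 396920 \cdot \frac{105}{57014} = \frac{20838300}{28507}$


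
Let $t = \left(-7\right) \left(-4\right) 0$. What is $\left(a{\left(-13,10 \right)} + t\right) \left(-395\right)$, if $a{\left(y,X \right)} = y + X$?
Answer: $1185$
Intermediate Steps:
$t = 0$ ($t = 28 \cdot 0 = 0$)
$a{\left(y,X \right)} = X + y$
$\left(a{\left(-13,10 \right)} + t\right) \left(-395\right) = \left(\left(10 - 13\right) + 0\right) \left(-395\right) = \left(-3 + 0\right) \left(-395\right) = \left(-3\right) \left(-395\right) = 1185$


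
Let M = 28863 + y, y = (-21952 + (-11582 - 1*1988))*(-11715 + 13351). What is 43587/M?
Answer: -43587/58085129 ≈ -0.00075040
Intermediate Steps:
y = -58113992 (y = (-21952 + (-11582 - 1988))*1636 = (-21952 - 13570)*1636 = -35522*1636 = -58113992)
M = -58085129 (M = 28863 - 58113992 = -58085129)
43587/M = 43587/(-58085129) = 43587*(-1/58085129) = -43587/58085129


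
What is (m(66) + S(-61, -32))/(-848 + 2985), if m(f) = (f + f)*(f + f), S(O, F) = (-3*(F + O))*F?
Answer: 8496/2137 ≈ 3.9757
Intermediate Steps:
S(O, F) = F*(-3*F - 3*O) (S(O, F) = (-3*F - 3*O)*F = F*(-3*F - 3*O))
m(f) = 4*f² (m(f) = (2*f)*(2*f) = 4*f²)
(m(66) + S(-61, -32))/(-848 + 2985) = (4*66² - 3*(-32)*(-32 - 61))/(-848 + 2985) = (4*4356 - 3*(-32)*(-93))/2137 = (17424 - 8928)*(1/2137) = 8496*(1/2137) = 8496/2137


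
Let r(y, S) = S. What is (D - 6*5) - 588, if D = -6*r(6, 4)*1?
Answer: -642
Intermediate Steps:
D = -24 (D = -6*4*1 = -24*1 = -24)
(D - 6*5) - 588 = (-24 - 6*5) - 588 = (-24 - 30) - 588 = -54 - 588 = -642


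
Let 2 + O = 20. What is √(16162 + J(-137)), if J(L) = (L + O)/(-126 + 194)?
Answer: √64641/2 ≈ 127.12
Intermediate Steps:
O = 18 (O = -2 + 20 = 18)
J(L) = 9/34 + L/68 (J(L) = (L + 18)/(-126 + 194) = (18 + L)/68 = 9/34 + L/68)
√(16162 + J(-137)) = √(16162 + (9/34 + (1/68)*(-137))) = √(16162 + (9/34 - 137/68)) = √(16162 - 7/4) = √(64641/4) = √64641/2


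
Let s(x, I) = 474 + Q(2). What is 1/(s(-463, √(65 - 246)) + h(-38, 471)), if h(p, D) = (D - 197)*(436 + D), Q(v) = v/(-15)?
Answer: 15/3734878 ≈ 4.0162e-6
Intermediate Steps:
Q(v) = -v/15 (Q(v) = v*(-1/15) = -v/15)
s(x, I) = 7108/15 (s(x, I) = 474 - 1/15*2 = 474 - 2/15 = 7108/15)
h(p, D) = (-197 + D)*(436 + D)
1/(s(-463, √(65 - 246)) + h(-38, 471)) = 1/(7108/15 + (-85892 + 471² + 239*471)) = 1/(7108/15 + (-85892 + 221841 + 112569)) = 1/(7108/15 + 248518) = 1/(3734878/15) = 15/3734878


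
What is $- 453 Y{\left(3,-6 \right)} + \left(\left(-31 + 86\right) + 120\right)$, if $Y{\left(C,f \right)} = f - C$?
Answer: $4252$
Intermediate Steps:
$- 453 Y{\left(3,-6 \right)} + \left(\left(-31 + 86\right) + 120\right) = - 453 \left(-6 - 3\right) + \left(\left(-31 + 86\right) + 120\right) = - 453 \left(-6 - 3\right) + \left(55 + 120\right) = \left(-453\right) \left(-9\right) + 175 = 4077 + 175 = 4252$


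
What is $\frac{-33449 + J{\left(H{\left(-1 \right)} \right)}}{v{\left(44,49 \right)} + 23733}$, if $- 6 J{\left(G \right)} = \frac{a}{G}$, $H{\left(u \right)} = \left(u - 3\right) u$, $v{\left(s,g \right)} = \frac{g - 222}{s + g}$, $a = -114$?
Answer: $- \frac{12441261}{8827984} \approx -1.4093$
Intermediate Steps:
$v{\left(s,g \right)} = \frac{-222 + g}{g + s}$
$H{\left(u \right)} = u \left(-3 + u\right)$ ($H{\left(u \right)} = \left(-3 + u\right) u = u \left(-3 + u\right)$)
$J{\left(G \right)} = \frac{19}{G}$ ($J{\left(G \right)} = - \frac{\left(-114\right) \frac{1}{G}}{6} = \frac{19}{G}$)
$\frac{-33449 + J{\left(H{\left(-1 \right)} \right)}}{v{\left(44,49 \right)} + 23733} = \frac{-33449 + \frac{19}{\left(-1\right) \left(-3 - 1\right)}}{\frac{-222 + 49}{49 + 44} + 23733} = \frac{-33449 + \frac{19}{\left(-1\right) \left(-4\right)}}{\frac{1}{93} \left(-173\right) + 23733} = \frac{-33449 + \frac{19}{4}}{\frac{1}{93} \left(-173\right) + 23733} = \frac{-33449 + 19 \cdot \frac{1}{4}}{- \frac{173}{93} + 23733} = \frac{-33449 + \frac{19}{4}}{\frac{2206996}{93}} = \left(- \frac{133777}{4}\right) \frac{93}{2206996} = - \frac{12441261}{8827984}$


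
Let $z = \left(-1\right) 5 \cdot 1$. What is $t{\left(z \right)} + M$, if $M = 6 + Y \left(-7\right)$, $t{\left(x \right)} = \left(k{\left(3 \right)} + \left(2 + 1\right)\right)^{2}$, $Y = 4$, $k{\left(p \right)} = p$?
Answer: $14$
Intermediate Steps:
$z = -5$ ($z = \left(-5\right) 1 = -5$)
$t{\left(x \right)} = 36$ ($t{\left(x \right)} = \left(3 + \left(2 + 1\right)\right)^{2} = \left(3 + 3\right)^{2} = 6^{2} = 36$)
$M = -22$ ($M = 6 + 4 \left(-7\right) = 6 - 28 = -22$)
$t{\left(z \right)} + M = 36 - 22 = 14$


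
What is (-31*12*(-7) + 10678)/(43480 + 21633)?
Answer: 13282/65113 ≈ 0.20398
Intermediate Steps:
(-31*12*(-7) + 10678)/(43480 + 21633) = (-372*(-7) + 10678)/65113 = (2604 + 10678)*(1/65113) = 13282*(1/65113) = 13282/65113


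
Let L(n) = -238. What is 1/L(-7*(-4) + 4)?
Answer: -1/238 ≈ -0.0042017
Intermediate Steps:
1/L(-7*(-4) + 4) = 1/(-238) = -1/238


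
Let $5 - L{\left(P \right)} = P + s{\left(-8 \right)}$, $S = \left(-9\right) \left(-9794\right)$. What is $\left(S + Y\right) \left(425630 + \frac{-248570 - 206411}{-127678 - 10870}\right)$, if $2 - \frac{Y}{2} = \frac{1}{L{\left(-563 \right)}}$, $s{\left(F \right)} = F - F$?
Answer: $\frac{1476306330706006379}{39347632} \approx 3.752 \cdot 10^{10}$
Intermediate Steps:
$s{\left(F \right)} = 0$
$S = 88146$
$L{\left(P \right)} = 5 - P$ ($L{\left(P \right)} = 5 - \left(P + 0\right) = 5 - P$)
$Y = \frac{1135}{284}$ ($Y = 4 - \frac{2}{5 - -563} = 4 - \frac{2}{5 + 563} = 4 - \frac{2}{568} = 4 - \frac{1}{284} = \frac{1135}{284} \approx 3.9965$)
$\left(S + Y\right) \left(425630 + \frac{-248570 - 206411}{-127678 - 10870}\right) = \left(88146 + \frac{1135}{284}\right) \left(425630 + \frac{-248570 - 206411}{-127678 - 10870}\right) = \frac{25034599 \left(425630 - \frac{454981}{-138548}\right)}{284} = \frac{25034599 \left(425630 - - \frac{454981}{138548}\right)}{284} = \frac{25034599 \left(425630 + \frac{454981}{138548}\right)}{284} = \frac{25034599}{284} \cdot \frac{58970640221}{138548} = \frac{1476306330706006379}{39347632}$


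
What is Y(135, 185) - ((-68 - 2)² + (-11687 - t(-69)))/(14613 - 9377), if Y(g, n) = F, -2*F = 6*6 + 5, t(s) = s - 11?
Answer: -100631/5236 ≈ -19.219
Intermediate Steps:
t(s) = -11 + s
F = -41/2 (F = -(6*6 + 5)/2 = -(36 + 5)/2 = -½*41 = -41/2 ≈ -20.500)
Y(g, n) = -41/2
Y(135, 185) - ((-68 - 2)² + (-11687 - t(-69)))/(14613 - 9377) = -41/2 - ((-68 - 2)² + (-11687 - (-11 - 69)))/(14613 - 9377) = -41/2 - ((-70)² + (-11687 - 1*(-80)))/5236 = -41/2 - (4900 + (-11687 + 80))/5236 = -41/2 - (4900 - 11607)/5236 = -41/2 - (-6707)/5236 = -41/2 - 1*(-6707/5236) = -41/2 + 6707/5236 = -100631/5236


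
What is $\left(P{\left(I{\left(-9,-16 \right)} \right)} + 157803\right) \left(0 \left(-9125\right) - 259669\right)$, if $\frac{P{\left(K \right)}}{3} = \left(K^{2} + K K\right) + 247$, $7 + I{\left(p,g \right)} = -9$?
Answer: $-41567813520$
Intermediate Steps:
$I{\left(p,g \right)} = -16$ ($I{\left(p,g \right)} = -7 - 9 = -16$)
$P{\left(K \right)} = 741 + 6 K^{2}$ ($P{\left(K \right)} = 3 \left(\left(K^{2} + K K\right) + 247\right) = 3 \left(\left(K^{2} + K^{2}\right) + 247\right) = 3 \left(2 K^{2} + 247\right) = 3 \left(247 + 2 K^{2}\right) = 741 + 6 K^{2}$)
$\left(P{\left(I{\left(-9,-16 \right)} \right)} + 157803\right) \left(0 \left(-9125\right) - 259669\right) = \left(\left(741 + 6 \left(-16\right)^{2}\right) + 157803\right) \left(0 \left(-9125\right) - 259669\right) = \left(\left(741 + 6 \cdot 256\right) + 157803\right) \left(0 - 259669\right) = \left(\left(741 + 1536\right) + 157803\right) \left(-259669\right) = \left(2277 + 157803\right) \left(-259669\right) = 160080 \left(-259669\right) = -41567813520$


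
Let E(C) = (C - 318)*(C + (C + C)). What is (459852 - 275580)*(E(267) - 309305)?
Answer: -64523946432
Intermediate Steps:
E(C) = 3*C*(-318 + C) (E(C) = (-318 + C)*(C + 2*C) = (-318 + C)*(3*C) = 3*C*(-318 + C))
(459852 - 275580)*(E(267) - 309305) = (459852 - 275580)*(3*267*(-318 + 267) - 309305) = 184272*(3*267*(-51) - 309305) = 184272*(-40851 - 309305) = 184272*(-350156) = -64523946432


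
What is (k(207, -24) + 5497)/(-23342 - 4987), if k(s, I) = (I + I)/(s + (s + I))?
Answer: -119099/613795 ≈ -0.19404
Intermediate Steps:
k(s, I) = 2*I/(I + 2*s) (k(s, I) = (2*I)/(s + (I + s)) = (2*I)/(I + 2*s) = 2*I/(I + 2*s))
(k(207, -24) + 5497)/(-23342 - 4987) = (2*(-24)/(-24 + 2*207) + 5497)/(-23342 - 4987) = (2*(-24)/(-24 + 414) + 5497)/(-28329) = (2*(-24)/390 + 5497)*(-1/28329) = (2*(-24)*(1/390) + 5497)*(-1/28329) = (-8/65 + 5497)*(-1/28329) = (357297/65)*(-1/28329) = -119099/613795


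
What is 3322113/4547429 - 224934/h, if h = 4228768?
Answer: 6512786876049/9615011118736 ≈ 0.67736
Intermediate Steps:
3322113/4547429 - 224934/h = 3322113/4547429 - 224934/4228768 = 3322113*(1/4547429) - 224934*1/4228768 = 3322113/4547429 - 112467/2114384 = 6512786876049/9615011118736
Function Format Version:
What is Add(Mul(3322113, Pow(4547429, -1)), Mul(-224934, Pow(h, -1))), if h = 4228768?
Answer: Rational(6512786876049, 9615011118736) ≈ 0.67736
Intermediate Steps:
Add(Mul(3322113, Pow(4547429, -1)), Mul(-224934, Pow(h, -1))) = Add(Mul(3322113, Pow(4547429, -1)), Mul(-224934, Pow(4228768, -1))) = Add(Mul(3322113, Rational(1, 4547429)), Mul(-224934, Rational(1, 4228768))) = Add(Rational(3322113, 4547429), Rational(-112467, 2114384)) = Rational(6512786876049, 9615011118736)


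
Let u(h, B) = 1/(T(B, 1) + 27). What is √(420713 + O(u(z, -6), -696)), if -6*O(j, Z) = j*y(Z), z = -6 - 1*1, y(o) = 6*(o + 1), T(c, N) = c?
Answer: 2*√46387257/21 ≈ 648.65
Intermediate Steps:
y(o) = 6 + 6*o (y(o) = 6*(1 + o) = 6 + 6*o)
z = -7 (z = -6 - 1 = -7)
u(h, B) = 1/(27 + B) (u(h, B) = 1/(B + 27) = 1/(27 + B))
O(j, Z) = -j*(6 + 6*Z)/6
√(420713 + O(u(z, -6), -696)) = √(420713 - (1 - 696)/(27 - 6)) = √(420713 - 1*(-695)/21) = √(420713 - 1*1/21*(-695)) = √(420713 + 695/21) = √(8835668/21) = 2*√46387257/21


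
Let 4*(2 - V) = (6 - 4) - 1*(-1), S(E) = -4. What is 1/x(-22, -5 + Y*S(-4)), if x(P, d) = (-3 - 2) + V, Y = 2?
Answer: -4/15 ≈ -0.26667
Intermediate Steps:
V = 5/4 (V = 2 - ((6 - 4) - 1*(-1))/4 = 2 - (2 + 1)/4 = 2 - 1/4*3 = 2 - 3/4 = 5/4 ≈ 1.2500)
x(P, d) = -15/4 (x(P, d) = (-3 - 2) + 5/4 = -5 + 5/4 = -15/4)
1/x(-22, -5 + Y*S(-4)) = 1/(-15/4) = -4/15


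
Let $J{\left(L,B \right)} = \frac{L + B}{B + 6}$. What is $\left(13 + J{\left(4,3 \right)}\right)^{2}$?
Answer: $\frac{15376}{81} \approx 189.83$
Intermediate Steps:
$J{\left(L,B \right)} = \frac{B + L}{6 + B}$
$\left(13 + J{\left(4,3 \right)}\right)^{2} = \left(13 + \frac{3 + 4}{6 + 3}\right)^{2} = \left(13 + \frac{1}{9} \cdot 7\right)^{2} = \left(13 + \frac{7}{9}\right)^{2} = \left(\frac{124}{9}\right)^{2} = \frac{15376}{81}$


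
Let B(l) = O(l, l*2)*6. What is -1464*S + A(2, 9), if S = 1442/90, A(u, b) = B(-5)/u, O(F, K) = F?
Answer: -352073/15 ≈ -23472.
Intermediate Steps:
B(l) = 6*l (B(l) = l*6 = 6*l)
A(u, b) = -30/u (A(u, b) = (6*(-5))/u = -30/u)
S = 721/45 (S = 1442*(1/90) = 721/45 ≈ 16.022)
-1464*S + A(2, 9) = -1464*721/45 - 30/2 = -351848/15 - 30*½ = -351848/15 - 15 = -352073/15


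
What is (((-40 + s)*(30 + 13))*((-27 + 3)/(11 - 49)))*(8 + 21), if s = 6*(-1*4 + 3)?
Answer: -688344/19 ≈ -36229.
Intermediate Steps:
s = -6 (s = 6*(-4 + 3) = 6*(-1) = -6)
(((-40 + s)*(30 + 13))*((-27 + 3)/(11 - 49)))*(8 + 21) = (((-40 - 6)*(30 + 13))*((-27 + 3)/(11 - 49)))*(8 + 21) = ((-46*43)*(-24/(-38)))*29 = -(-47472)*(-1)/38*29 = -1978*12/19*29 = -23736/19*29 = -688344/19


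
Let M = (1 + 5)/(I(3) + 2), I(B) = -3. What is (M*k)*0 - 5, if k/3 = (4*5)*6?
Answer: -5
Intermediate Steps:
k = 360 (k = 3*((4*5)*6) = 3*(20*6) = 3*120 = 360)
M = -6 (M = (1 + 5)/(-3 + 2) = 6/(-1) = 6*(-1) = -6)
(M*k)*0 - 5 = -6*360*0 - 5 = -2160*0 - 5 = 0 - 5 = -5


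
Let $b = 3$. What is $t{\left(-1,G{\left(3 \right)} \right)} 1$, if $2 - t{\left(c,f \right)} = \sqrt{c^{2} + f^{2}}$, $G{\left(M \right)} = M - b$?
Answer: $1$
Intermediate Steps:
$G{\left(M \right)} = -3 + M$ ($G{\left(M \right)} = M - 3 = -3 + M$)
$t{\left(c,f \right)} = 2 - \sqrt{c^{2} + f^{2}}$
$t{\left(-1,G{\left(3 \right)} \right)} 1 = \left(2 - \sqrt{\left(-1\right)^{2} + \left(-3 + 3\right)^{2}}\right) 1 = \left(2 - \sqrt{1 + 0^{2}}\right) 1 = \left(2 - \sqrt{1 + 0}\right) 1 = \left(2 - \sqrt{1}\right) 1 = \left(2 - 1\right) 1 = 1 \cdot 1 = 1$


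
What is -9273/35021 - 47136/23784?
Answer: -77970787/34705811 ≈ -2.2466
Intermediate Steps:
-9273/35021 - 47136/23784 = -9273*1/35021 - 47136*1/23784 = -9273/35021 - 1964/991 = -77970787/34705811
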